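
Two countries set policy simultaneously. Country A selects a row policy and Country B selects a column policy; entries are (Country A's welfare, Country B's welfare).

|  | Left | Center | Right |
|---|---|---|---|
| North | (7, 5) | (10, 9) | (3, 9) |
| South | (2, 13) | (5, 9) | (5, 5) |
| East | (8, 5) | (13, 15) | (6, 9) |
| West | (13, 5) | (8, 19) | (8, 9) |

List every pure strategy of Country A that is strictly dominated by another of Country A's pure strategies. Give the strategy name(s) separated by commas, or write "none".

North, South

North: dominated, since East does at least as well everywhere (Left: 8>7, Center: 13>10, Right: 6>3).
East strictly dominates South — Left: 8>2, Center: 13>5, Right: 6>5.
East is not dominated — it holds its own against North at Left (8>7); South at Left (8>2); West at Center (13>8).
West is not dominated — it holds its own against North at Left (13>7); South at Left (13>2); East at Left (13>8).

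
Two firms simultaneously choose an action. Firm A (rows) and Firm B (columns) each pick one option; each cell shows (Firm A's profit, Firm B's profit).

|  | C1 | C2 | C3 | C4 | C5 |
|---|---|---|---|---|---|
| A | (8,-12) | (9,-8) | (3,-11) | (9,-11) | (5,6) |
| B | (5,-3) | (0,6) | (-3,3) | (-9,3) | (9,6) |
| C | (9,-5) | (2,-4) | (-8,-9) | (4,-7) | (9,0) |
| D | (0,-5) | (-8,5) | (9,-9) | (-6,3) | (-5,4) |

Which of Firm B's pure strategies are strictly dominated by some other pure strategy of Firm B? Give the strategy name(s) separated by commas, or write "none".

C2 strictly dominates C1 — A: -8>-12, B: 6>-3, C: -4>-5, D: 5>-5.
C2 is not dominated — it holds its own against C1 at A (-8>-12); C3 at A (-8>-11); C4 at A (-8>-11); C5 at B (6=6).
C3 is strictly dominated by C2 (A: -8>-11, B: 6>3, C: -4>-9, D: 5>-9).
C4 is strictly dominated by C2 (A: -8>-11, B: 6>3, C: -4>-7, D: 5>3).
C5 is not dominated — it holds its own against C1 at A (6>-12); C2 at A (6>-8); C3 at A (6>-11); C4 at A (6>-11).

C1, C3, C4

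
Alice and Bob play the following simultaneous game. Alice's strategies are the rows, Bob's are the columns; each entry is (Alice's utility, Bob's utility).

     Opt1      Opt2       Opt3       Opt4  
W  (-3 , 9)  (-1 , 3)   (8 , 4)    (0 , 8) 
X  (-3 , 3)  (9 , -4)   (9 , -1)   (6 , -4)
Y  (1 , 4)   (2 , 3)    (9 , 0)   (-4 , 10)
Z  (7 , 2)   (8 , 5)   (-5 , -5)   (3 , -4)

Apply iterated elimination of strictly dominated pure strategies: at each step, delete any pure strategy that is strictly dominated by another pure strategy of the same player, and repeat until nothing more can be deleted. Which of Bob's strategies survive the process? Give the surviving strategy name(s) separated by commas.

For Bob, Opt1 strictly dominates Opt3 on the remaining rows (W: 9>4, X: 3>-1, Y: 4>0, Z: 2>-5); eliminate Opt3.
Row W is eliminated: Z beats it against every remaining column (Opt1: 7>-3, Opt2: 8>-1, Opt4: 3>0).
Row Y is eliminated: Z beats it against every remaining column (Opt1: 7>1, Opt2: 8>2, Opt4: 3>-4).
Bob's strategy Opt4 is strictly dominated by Opt1 (X: 3>-4, Z: 2>-4) and is removed.
Among the remaining strategies, none is strictly dominated by another pure strategy of the same player, so the elimination stops.
Surviving strategies — Alice: {X, Z}; Bob: {Opt1, Opt2}.

Opt1, Opt2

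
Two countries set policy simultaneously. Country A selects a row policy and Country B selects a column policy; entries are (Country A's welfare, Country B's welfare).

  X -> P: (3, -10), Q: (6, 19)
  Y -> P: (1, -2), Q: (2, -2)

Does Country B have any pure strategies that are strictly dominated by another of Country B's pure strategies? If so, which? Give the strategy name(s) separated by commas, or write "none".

P: no other strategy beats it everywhere (Q at Y (-2=-2)).
Q: no other strategy beats it everywhere (P at X (19>-10)).

none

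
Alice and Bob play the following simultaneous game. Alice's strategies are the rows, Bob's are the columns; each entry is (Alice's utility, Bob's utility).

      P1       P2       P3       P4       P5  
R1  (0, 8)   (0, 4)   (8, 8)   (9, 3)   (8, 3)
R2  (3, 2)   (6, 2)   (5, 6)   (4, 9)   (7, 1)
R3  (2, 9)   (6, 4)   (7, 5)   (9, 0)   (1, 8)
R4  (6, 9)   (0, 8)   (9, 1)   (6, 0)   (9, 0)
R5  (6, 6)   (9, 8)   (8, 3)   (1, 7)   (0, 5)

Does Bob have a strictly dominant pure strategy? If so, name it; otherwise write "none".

P1 fails to dominate P2 at R2 (2=2).
P2 fails to dominate P1 at R1 (4<8).
P3 fails to dominate P1 at R1 (8=8).
P4 fails to dominate P1 at R1 (3<8).
P5 fails to dominate P1 at R1 (3<8).
No single strategy dominates all the others.

none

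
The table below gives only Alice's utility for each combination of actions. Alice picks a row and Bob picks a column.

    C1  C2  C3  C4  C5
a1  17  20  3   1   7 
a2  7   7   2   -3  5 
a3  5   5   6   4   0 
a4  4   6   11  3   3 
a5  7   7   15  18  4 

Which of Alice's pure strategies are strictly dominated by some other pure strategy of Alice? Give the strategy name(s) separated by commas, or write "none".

a1: no other strategy beats it everywhere (a2 at C1 (17>7); a3 at C1 (17>5); a4 at C1 (17>4); a5 at C1 (17>7)).
a1 strictly dominates a2 — C1: 17>7, C2: 20>7, C3: 3>2, C4: 1>-3, C5: 7>5.
a3: dominated, since a5 does at least as well everywhere (C1: 7>5, C2: 7>5, C3: 15>6, C4: 18>4, C5: 4>0).
a4: dominated, since a5 does at least as well everywhere (C1: 7>4, C2: 7>6, C3: 15>11, C4: 18>3, C5: 4>3).
a5: no other strategy beats it everywhere (a1 at C3 (15>3); a2 at C1 (7=7); a3 at C1 (7>5); a4 at C1 (7>4)).

a2, a3, a4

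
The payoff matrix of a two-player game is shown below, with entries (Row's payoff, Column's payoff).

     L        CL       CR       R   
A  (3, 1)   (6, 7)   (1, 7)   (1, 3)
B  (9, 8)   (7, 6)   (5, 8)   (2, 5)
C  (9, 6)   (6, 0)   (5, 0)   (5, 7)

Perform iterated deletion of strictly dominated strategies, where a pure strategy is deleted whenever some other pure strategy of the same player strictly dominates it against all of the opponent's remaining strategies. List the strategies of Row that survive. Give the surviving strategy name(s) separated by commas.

B, C

Row's strategy A is strictly dominated by B (L: 9>3, CL: 7>6, CR: 5>1, R: 2>1) and is removed.
Column CL is eliminated: L beats it against every remaining row (B: 8>6, C: 6>0).
Among the remaining strategies, none is strictly dominated by another pure strategy of the same player, so the elimination stops.
Surviving strategies — Row: {B, C}; Column: {L, CR, R}.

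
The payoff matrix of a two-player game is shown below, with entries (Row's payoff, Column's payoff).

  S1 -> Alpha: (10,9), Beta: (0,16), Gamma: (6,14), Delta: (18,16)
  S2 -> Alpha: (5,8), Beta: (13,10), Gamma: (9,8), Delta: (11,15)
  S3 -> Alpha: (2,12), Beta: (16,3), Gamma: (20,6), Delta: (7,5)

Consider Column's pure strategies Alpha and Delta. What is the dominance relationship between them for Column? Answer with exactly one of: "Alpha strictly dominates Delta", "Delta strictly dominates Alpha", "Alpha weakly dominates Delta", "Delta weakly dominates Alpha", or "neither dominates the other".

Compare Alpha to Delta across each opponent action: S1: 9<16, S2: 8<15, S3: 12>5.
Alpha does better at S3 but worse at S1, S2; neither strategy dominates the other.

neither dominates the other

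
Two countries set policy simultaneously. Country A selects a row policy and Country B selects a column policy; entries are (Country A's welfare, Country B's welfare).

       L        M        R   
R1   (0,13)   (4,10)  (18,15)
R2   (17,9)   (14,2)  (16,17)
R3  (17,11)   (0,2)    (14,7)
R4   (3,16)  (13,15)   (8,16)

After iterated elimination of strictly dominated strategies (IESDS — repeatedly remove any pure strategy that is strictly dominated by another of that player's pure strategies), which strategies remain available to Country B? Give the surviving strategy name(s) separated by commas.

L, R

Row R4 is eliminated: R2 beats it against every remaining column (L: 17>3, M: 14>13, R: 16>8).
Country B's strategy M is strictly dominated by L (R1: 13>10, R2: 9>2, R3: 11>2) and is removed.
Among the remaining strategies, none is strictly dominated by another pure strategy of the same player, so the elimination stops.
Surviving strategies — Country A: {R1, R2, R3}; Country B: {L, R}.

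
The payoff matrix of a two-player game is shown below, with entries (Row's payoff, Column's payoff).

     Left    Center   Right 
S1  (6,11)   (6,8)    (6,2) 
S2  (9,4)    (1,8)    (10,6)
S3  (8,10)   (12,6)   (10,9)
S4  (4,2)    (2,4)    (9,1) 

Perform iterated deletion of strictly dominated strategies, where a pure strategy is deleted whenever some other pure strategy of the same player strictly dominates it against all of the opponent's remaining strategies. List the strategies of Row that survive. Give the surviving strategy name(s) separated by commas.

S2, S3

Row's strategy S1 is strictly dominated by S3 (Left: 8>6, Center: 12>6, Right: 10>6) and is removed.
Row S4 is eliminated: S3 beats it against every remaining column (Left: 8>4, Center: 12>2, Right: 10>9).
Among the remaining strategies, none is strictly dominated by another pure strategy of the same player, so the elimination stops.
Surviving strategies — Row: {S2, S3}; Column: {Left, Center, Right}.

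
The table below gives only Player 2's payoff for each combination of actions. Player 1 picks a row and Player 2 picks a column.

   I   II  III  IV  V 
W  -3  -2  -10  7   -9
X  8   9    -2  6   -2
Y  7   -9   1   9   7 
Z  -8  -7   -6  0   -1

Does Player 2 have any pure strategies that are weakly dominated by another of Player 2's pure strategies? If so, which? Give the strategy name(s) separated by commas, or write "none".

I is not dominated — it holds its own against II at Y (7>-9); III at W (-3>-10); IV at X (8>6); V at W (-3>-9).
II is not dominated — it holds its own against I at W (-2>-3); III at W (-2>-10); IV at X (9>6); V at W (-2>-9).
III is weakly dominated by IV (W: 7>-10, X: 6>-2, Y: 9>1, Z: 0>-6).
Nothing dominates IV: I at W (7>-3); II at W (7>-2); III at W (7>-10); V at W (7>-9).
V: dominated, since IV does at least as well everywhere (W: 7>-9, X: 6>-2, Y: 9>7, Z: 0>-1).

III, V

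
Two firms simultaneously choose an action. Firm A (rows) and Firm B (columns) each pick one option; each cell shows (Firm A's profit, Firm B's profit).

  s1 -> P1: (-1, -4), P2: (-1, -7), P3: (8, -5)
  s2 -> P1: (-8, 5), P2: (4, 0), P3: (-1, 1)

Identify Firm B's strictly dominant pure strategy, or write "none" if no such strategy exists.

P1

P1 vs P2: s1: -4>-7, s2: 5>0.
P1 vs P3: s1: -4>-5, s2: 5>1.
P1 strictly beats every other strategy against every opponent action, so it is strictly dominant.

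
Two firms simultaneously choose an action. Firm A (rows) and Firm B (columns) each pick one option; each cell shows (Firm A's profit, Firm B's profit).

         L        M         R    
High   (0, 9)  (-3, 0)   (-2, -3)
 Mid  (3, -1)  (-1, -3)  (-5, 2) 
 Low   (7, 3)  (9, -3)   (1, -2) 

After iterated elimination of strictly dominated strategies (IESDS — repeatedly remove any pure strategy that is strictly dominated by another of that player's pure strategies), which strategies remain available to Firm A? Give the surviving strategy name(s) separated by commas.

Firm A's strategy High is strictly dominated by Low (L: 7>0, M: 9>-3, R: 1>-2) and is removed.
Firm A's strategy Mid is strictly dominated by Low (L: 7>3, M: 9>-1, R: 1>-5) and is removed.
For Firm B, L strictly dominates M on the remaining rows (Low: 3>-3); eliminate M.
Firm B's strategy R is strictly dominated by L (Low: 3>-2) and is removed.
Among the remaining strategies, none is strictly dominated by another pure strategy of the same player, so the elimination stops.
Surviving strategies — Firm A: {Low}; Firm B: {L}.

Low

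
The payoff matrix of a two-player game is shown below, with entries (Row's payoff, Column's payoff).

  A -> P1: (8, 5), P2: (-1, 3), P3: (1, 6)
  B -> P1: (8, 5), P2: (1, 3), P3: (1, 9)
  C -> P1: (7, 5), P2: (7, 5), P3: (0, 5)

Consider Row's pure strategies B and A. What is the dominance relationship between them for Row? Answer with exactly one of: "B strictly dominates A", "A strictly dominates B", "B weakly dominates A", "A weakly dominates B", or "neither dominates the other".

B weakly dominates A

B's payoffs vs A's, by Column's action — P1: 8=8, P2: 1>-1, P3: 1=1.
B is at least as good everywhere and strictly better somewhere (tied only at P1, P3), so B weakly but not strictly dominates A.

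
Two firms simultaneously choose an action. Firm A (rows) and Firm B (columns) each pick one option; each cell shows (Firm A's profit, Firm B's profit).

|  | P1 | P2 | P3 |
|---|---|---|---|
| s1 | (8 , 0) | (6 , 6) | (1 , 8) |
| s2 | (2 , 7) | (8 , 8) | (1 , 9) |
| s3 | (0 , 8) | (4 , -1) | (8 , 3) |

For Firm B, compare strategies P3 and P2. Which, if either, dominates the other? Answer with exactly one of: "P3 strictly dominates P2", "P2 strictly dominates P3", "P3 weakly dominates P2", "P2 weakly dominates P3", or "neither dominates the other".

P3's payoffs vs P2's, by Firm A's action — s1: 8>6, s2: 9>8, s3: 3>-1.
P3 gives a strictly higher payoff against each choice by Firm A, so P3 strictly dominates P2.

P3 strictly dominates P2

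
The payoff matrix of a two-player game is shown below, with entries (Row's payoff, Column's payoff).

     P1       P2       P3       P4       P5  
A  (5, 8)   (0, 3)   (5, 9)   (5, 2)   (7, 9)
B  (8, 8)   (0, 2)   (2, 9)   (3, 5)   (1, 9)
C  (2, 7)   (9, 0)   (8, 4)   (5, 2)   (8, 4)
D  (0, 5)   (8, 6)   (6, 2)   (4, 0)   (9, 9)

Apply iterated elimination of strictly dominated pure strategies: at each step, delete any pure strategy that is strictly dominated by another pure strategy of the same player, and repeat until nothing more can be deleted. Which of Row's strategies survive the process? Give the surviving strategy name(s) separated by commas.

A, B, C, D

For Column, P5 strictly dominates P2 on the remaining rows (A: 9>3, B: 9>2, C: 4>0, D: 9>6); eliminate P2.
For Column, P1 strictly dominates P4 on the remaining rows (A: 8>2, B: 8>5, C: 7>2, D: 5>0); eliminate P4.
Among the remaining strategies, none is strictly dominated by another pure strategy of the same player, so the elimination stops.
Surviving strategies — Row: {A, B, C, D}; Column: {P1, P3, P5}.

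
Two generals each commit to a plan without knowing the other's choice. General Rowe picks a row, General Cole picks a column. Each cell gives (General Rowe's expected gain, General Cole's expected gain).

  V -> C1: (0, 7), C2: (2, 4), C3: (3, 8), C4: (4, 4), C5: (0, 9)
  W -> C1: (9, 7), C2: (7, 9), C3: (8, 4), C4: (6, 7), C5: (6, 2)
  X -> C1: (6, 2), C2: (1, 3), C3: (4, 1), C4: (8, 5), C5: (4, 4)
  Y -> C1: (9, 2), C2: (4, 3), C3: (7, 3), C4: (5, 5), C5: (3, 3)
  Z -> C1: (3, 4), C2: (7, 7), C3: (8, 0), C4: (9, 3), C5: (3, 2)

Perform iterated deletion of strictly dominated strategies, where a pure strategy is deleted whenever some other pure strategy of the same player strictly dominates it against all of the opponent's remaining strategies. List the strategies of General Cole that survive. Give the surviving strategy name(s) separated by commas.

C2

General Rowe's strategy V is strictly dominated by W (C1: 9>0, C2: 7>2, C3: 8>3, C4: 6>4, C5: 6>0) and is removed.
For General Cole, C2 strictly dominates C1 on the remaining rows (W: 9>7, X: 3>2, Y: 3>2, Z: 7>4); eliminate C1.
Row Y is eliminated: W beats it against every remaining column (C2: 7>4, C3: 8>7, C4: 6>5, C5: 6>3).
General Cole's strategy C3 is strictly dominated by C2 (W: 9>4, X: 3>1, Z: 7>0) and is removed.
Column C5 is eliminated: C4 beats it against every remaining row (W: 7>2, X: 5>4, Z: 3>2).
For General Rowe, Z strictly dominates X on the remaining columns (C2: 7>1, C4: 9>8); eliminate X.
General Cole's strategy C4 is strictly dominated by C2 (W: 9>7, Z: 7>3) and is removed.
Among the remaining strategies, none is strictly dominated by another pure strategy of the same player, so the elimination stops.
Surviving strategies — General Rowe: {W, Z}; General Cole: {C2}.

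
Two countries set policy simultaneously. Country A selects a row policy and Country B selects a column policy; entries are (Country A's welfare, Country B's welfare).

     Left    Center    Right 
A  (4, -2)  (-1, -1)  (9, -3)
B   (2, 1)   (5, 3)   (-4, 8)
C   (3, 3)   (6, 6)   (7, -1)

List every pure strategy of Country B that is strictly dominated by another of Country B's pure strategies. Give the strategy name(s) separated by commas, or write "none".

Center strictly dominates Left — A: -1>-2, B: 3>1, C: 6>3.
Nothing dominates Center: Left at A (-1>-2); Right at A (-1>-3).
Right: no other strategy beats it everywhere (Left at B (8>1); Center at B (8>3)).

Left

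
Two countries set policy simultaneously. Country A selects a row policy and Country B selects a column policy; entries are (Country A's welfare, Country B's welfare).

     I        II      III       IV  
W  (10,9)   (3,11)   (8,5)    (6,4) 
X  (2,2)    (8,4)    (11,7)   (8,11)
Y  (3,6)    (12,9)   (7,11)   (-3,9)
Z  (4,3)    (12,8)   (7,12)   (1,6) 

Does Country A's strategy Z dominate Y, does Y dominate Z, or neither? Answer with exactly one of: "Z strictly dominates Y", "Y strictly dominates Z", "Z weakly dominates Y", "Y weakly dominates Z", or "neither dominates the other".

Z weakly dominates Y

Compare Z to Y across each choice by Country B: I: 4>3, II: 12=12, III: 7=7, IV: 1>-3.
Z is at least as good everywhere and strictly better somewhere (tied only at II, III), so Z weakly but not strictly dominates Y.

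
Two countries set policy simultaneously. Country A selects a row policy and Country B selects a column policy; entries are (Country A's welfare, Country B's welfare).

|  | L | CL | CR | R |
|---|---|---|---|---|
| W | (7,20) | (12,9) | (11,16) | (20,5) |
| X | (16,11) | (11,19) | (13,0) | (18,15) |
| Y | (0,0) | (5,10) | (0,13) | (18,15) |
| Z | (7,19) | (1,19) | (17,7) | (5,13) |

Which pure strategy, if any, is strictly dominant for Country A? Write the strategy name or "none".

none

W fails to dominate X at L (7<16).
X fails to dominate W at CL (11<12).
Y fails to dominate W at L (0<7).
Z fails to dominate W at L (7=7).
No single strategy dominates all the others.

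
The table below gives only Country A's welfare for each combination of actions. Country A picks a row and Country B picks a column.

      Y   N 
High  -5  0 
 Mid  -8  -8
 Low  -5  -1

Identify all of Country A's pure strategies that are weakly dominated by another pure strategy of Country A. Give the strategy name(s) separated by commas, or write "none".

High: no other strategy beats it everywhere (Mid at Y (-5>-8); Low at N (0>-1)).
Mid: dominated, since High does at least as well everywhere (Y: -5>-8, N: 0>-8).
High weakly dominates Low — Y: -5=-5, N: 0>-1.

Mid, Low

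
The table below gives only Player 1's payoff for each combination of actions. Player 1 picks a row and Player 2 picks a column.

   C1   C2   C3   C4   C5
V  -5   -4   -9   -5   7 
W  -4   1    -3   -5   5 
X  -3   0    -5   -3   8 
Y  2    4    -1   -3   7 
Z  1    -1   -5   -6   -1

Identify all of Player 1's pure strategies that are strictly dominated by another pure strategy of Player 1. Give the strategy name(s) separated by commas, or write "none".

V, W, Z

V is strictly dominated by X (C1: -3>-5, C2: 0>-4, C3: -5>-9, C4: -3>-5, C5: 8>7).
Y strictly dominates W — C1: 2>-4, C2: 4>1, C3: -1>-3, C4: -3>-5, C5: 7>5.
Nothing dominates X: V at C1 (-3>-5); W at C1 (-3>-4); Y at C4 (-3=-3); Z at C2 (0>-1).
Nothing dominates Y: V at C1 (2>-5); W at C1 (2>-4); X at C1 (2>-3); Z at C1 (2>1).
Y strictly dominates Z — C1: 2>1, C2: 4>-1, C3: -1>-5, C4: -3>-6, C5: 7>-1.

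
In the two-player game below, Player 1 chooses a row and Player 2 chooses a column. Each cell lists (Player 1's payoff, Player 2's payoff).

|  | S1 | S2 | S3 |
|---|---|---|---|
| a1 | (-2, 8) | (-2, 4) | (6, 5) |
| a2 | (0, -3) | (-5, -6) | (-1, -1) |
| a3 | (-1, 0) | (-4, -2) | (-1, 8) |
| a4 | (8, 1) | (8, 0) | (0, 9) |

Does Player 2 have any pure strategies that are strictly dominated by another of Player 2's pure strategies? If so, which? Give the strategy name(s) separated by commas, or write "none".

S1 is not dominated — it holds its own against S2 at a1 (8>4); S3 at a1 (8>5).
S2 is strictly dominated by S1 (a1: 8>4, a2: -3>-6, a3: 0>-2, a4: 1>0).
Nothing dominates S3: S1 at a2 (-1>-3); S2 at a1 (5>4).

S2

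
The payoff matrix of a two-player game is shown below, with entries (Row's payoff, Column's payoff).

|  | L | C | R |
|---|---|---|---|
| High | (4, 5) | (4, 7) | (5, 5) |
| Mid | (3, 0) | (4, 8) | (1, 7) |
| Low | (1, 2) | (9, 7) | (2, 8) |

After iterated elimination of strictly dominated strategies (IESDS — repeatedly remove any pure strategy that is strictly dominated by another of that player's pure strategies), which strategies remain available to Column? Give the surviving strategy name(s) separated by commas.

C, R

Column L is eliminated: C beats it against every remaining row (High: 7>5, Mid: 8>0, Low: 7>2).
Row Mid is eliminated: Low beats it against every remaining column (C: 9>4, R: 2>1).
Among the remaining strategies, none is strictly dominated by another pure strategy of the same player, so the elimination stops.
Surviving strategies — Row: {High, Low}; Column: {C, R}.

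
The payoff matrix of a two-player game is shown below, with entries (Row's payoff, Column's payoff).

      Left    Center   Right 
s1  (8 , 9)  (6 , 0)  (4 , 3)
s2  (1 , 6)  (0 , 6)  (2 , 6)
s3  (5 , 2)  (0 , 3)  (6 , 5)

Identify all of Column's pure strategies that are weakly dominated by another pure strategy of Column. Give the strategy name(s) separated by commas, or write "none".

Center

Left: no other strategy beats it everywhere (Center at s1 (9>0); Right at s1 (9>3)).
Center: dominated, since Right does at least as well everywhere (s1: 3>0, s2: 6=6, s3: 5>3).
Right: no other strategy beats it everywhere (Left at s3 (5>2); Center at s1 (3>0)).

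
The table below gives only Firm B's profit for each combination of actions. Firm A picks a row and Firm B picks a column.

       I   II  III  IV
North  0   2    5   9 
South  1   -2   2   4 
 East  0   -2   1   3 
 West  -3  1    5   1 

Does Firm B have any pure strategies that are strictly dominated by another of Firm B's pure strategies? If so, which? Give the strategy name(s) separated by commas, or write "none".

I: dominated, since III does at least as well everywhere (North: 5>0, South: 2>1, East: 1>0, West: 5>-3).
III strictly dominates II — North: 5>2, South: 2>-2, East: 1>-2, West: 5>1.
Nothing dominates III: I at North (5>0); II at North (5>2); IV at West (5>1).
Nothing dominates IV: I at North (9>0); II at North (9>2); III at North (9>5).

I, II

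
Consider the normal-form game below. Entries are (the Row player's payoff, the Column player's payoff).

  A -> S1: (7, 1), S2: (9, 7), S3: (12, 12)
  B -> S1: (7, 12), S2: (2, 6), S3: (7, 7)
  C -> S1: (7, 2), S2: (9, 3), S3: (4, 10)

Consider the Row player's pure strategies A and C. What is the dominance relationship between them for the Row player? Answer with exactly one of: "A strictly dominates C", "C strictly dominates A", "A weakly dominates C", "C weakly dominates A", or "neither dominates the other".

A weakly dominates C

Compare A to C across each opponent action: S1: 7=7, S2: 9=9, S3: 12>4.
A is at least as good everywhere and strictly better somewhere (tied only at S1, S2), so A weakly but not strictly dominates C.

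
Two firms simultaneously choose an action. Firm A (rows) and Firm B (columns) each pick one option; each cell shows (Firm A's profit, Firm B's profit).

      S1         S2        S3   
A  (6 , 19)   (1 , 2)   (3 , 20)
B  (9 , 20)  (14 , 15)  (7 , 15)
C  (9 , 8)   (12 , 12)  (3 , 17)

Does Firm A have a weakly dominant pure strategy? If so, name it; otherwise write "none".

B vs A: S1: 9>6, S2: 14>1, S3: 7>3.
B vs C: S1: 9=9, S2: 14>12, S3: 7>3.
B is at least as good as every other strategy against every opponent action, so it is weakly dominant.

B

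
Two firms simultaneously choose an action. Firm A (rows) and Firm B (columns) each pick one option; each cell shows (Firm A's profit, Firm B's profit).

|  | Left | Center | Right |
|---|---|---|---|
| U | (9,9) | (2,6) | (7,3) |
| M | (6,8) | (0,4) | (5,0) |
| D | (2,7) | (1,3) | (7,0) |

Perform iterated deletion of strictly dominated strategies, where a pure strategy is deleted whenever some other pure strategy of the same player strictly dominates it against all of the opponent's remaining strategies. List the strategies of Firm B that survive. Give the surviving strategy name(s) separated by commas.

Left

For Firm A, U strictly dominates M on the remaining columns (Left: 9>6, Center: 2>0, Right: 7>5); eliminate M.
For Firm B, Left strictly dominates Center on the remaining rows (U: 9>6, D: 7>3); eliminate Center.
Firm B's strategy Right is strictly dominated by Left (U: 9>3, D: 7>0) and is removed.
Row D is eliminated: U beats it against every remaining column (Left: 9>2).
Among the remaining strategies, none is strictly dominated by another pure strategy of the same player, so the elimination stops.
Surviving strategies — Firm A: {U}; Firm B: {Left}.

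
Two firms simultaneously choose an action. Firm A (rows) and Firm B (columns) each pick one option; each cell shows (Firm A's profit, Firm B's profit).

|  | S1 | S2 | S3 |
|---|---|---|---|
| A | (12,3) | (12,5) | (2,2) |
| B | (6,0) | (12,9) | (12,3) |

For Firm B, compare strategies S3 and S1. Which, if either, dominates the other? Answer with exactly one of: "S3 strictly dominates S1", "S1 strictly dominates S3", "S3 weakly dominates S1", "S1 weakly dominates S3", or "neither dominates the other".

Compare S3 to S1 across each opponent action: A: 2<3, B: 3>0.
S3 does better at B but worse at A; neither strategy dominates the other.

neither dominates the other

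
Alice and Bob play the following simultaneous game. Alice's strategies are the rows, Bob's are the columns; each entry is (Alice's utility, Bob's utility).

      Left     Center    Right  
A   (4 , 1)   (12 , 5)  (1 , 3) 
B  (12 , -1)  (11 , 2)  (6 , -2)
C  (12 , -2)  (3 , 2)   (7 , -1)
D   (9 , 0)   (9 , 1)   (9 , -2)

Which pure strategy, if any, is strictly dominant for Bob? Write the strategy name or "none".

Center vs Left: A: 5>1, B: 2>-1, C: 2>-2, D: 1>0.
Center vs Right: A: 5>3, B: 2>-2, C: 2>-1, D: 1>-2.
Center strictly beats every other strategy against every opponent action, so it is strictly dominant.

Center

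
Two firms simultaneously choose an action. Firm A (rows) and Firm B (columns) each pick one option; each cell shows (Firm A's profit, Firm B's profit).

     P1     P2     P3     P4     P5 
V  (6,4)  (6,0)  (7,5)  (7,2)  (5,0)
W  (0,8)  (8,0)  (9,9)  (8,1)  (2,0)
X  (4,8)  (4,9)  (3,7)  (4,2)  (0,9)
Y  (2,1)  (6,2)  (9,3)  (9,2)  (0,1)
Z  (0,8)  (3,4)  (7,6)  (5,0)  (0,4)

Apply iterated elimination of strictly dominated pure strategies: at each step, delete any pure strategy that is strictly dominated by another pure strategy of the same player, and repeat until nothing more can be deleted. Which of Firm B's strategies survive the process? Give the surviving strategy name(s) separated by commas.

P3

Row X is eliminated: V beats it against every remaining column (P1: 6>4, P2: 6>4, P3: 7>3, P4: 7>4, P5: 5>0).
Column P2 is eliminated: P3 beats it against every remaining row (V: 5>0, W: 9>0, Y: 3>2, Z: 6>4).
Firm B's strategy P4 is strictly dominated by P3 (V: 5>2, W: 9>1, Y: 3>2, Z: 6>0) and is removed.
For Firm B, P3 strictly dominates P5 on the remaining rows (V: 5>0, W: 9>0, Y: 3>1, Z: 6>4); eliminate P5.
Firm A's strategy Z is strictly dominated by Y (P1: 2>0, P3: 9>7) and is removed.
Firm B's strategy P1 is strictly dominated by P3 (V: 5>4, W: 9>8, Y: 3>1) and is removed.
Firm A's strategy V is strictly dominated by W (P3: 9>7) and is removed.
Among the remaining strategies, none is strictly dominated by another pure strategy of the same player, so the elimination stops.
Surviving strategies — Firm A: {W, Y}; Firm B: {P3}.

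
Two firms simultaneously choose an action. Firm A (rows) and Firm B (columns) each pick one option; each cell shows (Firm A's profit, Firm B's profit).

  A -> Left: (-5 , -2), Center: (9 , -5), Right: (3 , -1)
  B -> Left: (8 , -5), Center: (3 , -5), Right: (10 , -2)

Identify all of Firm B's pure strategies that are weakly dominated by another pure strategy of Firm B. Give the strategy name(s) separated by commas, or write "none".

Left: dominated, since Right does at least as well everywhere (A: -1>-2, B: -2>-5).
Left weakly dominates Center — A: -2>-5, B: -5=-5.
Nothing dominates Right: Left at A (-1>-2); Center at A (-1>-5).

Left, Center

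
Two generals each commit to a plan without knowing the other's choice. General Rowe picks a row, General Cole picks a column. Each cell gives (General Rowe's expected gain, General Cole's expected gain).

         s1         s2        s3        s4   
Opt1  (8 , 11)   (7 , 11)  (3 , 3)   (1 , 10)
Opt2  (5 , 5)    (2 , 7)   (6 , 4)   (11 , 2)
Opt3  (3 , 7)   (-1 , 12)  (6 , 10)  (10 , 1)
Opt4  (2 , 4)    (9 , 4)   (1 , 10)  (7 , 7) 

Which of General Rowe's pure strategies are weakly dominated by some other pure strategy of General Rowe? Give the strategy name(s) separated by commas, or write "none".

Opt1: no other strategy beats it everywhere (Opt2 at s1 (8>5); Opt3 at s1 (8>3); Opt4 at s1 (8>2)).
Nothing dominates Opt2: Opt1 at s3 (6>3); Opt3 at s1 (5>3); Opt4 at s1 (5>2).
Opt2 weakly dominates Opt3 — s1: 5>3, s2: 2>-1, s3: 6=6, s4: 11>10.
Opt4 is not dominated — it holds its own against Opt1 at s2 (9>7); Opt2 at s2 (9>2); Opt3 at s2 (9>-1).

Opt3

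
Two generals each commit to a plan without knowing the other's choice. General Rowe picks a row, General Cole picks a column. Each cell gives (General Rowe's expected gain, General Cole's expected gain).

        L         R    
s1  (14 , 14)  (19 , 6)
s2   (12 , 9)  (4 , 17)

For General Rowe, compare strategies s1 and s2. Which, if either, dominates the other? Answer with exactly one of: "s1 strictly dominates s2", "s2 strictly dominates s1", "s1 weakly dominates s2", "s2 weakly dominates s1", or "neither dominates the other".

Compare s1 to s2 across every action of General Cole: L: 14>12, R: 19>4.
s1 gives a strictly higher payoff against every action of General Cole, so s1 strictly dominates s2.

s1 strictly dominates s2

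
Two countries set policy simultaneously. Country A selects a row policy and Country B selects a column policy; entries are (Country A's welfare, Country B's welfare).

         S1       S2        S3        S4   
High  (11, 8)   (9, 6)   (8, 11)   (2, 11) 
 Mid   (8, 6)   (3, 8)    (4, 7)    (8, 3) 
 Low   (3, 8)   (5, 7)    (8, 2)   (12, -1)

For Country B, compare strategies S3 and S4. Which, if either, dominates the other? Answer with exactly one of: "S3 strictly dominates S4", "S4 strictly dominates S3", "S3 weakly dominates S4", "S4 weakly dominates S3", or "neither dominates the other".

S3 weakly dominates S4

S3's payoffs vs S4's, by Country A's action — High: 11=11, Mid: 7>3, Low: 2>-1.
S3 is at least as good everywhere and strictly better somewhere (tied only at High), so S3 weakly but not strictly dominates S4.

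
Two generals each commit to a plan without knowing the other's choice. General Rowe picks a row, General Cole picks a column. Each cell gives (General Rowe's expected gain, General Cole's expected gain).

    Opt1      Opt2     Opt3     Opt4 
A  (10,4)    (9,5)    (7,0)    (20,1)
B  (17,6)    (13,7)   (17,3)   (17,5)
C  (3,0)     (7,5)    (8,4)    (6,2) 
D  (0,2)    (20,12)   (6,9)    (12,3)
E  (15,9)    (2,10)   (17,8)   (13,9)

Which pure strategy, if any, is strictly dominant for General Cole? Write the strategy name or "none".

Opt2

Opt2 vs Opt1: A: 5>4, B: 7>6, C: 5>0, D: 12>2, E: 10>9.
Opt2 vs Opt3: A: 5>0, B: 7>3, C: 5>4, D: 12>9, E: 10>8.
Opt2 vs Opt4: A: 5>1, B: 7>5, C: 5>2, D: 12>3, E: 10>9.
Opt2 strictly beats every other strategy against every opponent action, so it is strictly dominant.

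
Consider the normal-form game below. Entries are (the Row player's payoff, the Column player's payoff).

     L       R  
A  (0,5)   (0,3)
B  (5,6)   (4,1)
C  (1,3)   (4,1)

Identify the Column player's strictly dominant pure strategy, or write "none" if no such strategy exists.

L

L vs R: A: 5>3, B: 6>1, C: 3>1.
L strictly beats every other strategy against every opponent action, so it is strictly dominant.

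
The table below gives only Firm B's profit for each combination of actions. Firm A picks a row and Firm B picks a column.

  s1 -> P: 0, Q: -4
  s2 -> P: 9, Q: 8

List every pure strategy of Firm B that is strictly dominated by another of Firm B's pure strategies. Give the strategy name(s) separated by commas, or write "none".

Nothing dominates P: Q at s1 (0>-4).
Q is strictly dominated by P (s1: 0>-4, s2: 9>8).

Q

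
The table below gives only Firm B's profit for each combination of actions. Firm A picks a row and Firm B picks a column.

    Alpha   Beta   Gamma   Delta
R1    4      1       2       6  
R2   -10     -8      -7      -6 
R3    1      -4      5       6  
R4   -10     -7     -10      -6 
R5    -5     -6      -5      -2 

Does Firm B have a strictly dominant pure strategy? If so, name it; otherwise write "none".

Delta

Delta vs Alpha: R1: 6>4, R2: -6>-10, R3: 6>1, R4: -6>-10, R5: -2>-5.
Delta vs Beta: R1: 6>1, R2: -6>-8, R3: 6>-4, R4: -6>-7, R5: -2>-6.
Delta vs Gamma: R1: 6>2, R2: -6>-7, R3: 6>5, R4: -6>-10, R5: -2>-5.
Delta strictly beats every other strategy against every opponent action, so it is strictly dominant.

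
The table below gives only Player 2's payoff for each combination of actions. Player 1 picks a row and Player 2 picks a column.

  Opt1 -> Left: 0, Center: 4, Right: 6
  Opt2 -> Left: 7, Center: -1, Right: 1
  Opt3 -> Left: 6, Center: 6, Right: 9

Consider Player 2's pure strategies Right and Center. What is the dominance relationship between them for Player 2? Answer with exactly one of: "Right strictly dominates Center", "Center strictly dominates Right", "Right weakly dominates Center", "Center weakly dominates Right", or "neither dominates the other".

Compare Right to Center across each choice by Player 1: Opt1: 6>4, Opt2: 1>-1, Opt3: 9>6.
Every comparison favours Right, so Right strictly dominates Center.

Right strictly dominates Center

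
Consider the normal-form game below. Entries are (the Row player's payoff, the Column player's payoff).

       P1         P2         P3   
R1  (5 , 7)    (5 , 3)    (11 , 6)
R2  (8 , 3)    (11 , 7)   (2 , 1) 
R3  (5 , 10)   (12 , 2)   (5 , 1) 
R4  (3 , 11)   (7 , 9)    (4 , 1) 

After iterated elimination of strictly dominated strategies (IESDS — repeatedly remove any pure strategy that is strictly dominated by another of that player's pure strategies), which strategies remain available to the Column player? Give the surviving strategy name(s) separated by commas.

P1, P2

For the Row player, R3 strictly dominates R4 on the remaining columns (P1: 5>3, P2: 12>7, P3: 5>4); eliminate R4.
For the Column player, P1 strictly dominates P3 on the remaining rows (R1: 7>6, R2: 3>1, R3: 10>1); eliminate P3.
The Row player's strategy R1 is strictly dominated by R2 (P1: 8>5, P2: 11>5) and is removed.
Among the remaining strategies, none is strictly dominated by another pure strategy of the same player, so the elimination stops.
Surviving strategies — the Row player: {R2, R3}; the Column player: {P1, P2}.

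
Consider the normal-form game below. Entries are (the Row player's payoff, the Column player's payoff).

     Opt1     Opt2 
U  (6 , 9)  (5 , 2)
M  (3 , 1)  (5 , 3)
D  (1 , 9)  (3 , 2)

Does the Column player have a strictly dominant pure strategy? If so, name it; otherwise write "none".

Opt1 fails to dominate Opt2 at M (1<3).
Opt2 fails to dominate Opt1 at U (2<9).
No single strategy dominates all the others.

none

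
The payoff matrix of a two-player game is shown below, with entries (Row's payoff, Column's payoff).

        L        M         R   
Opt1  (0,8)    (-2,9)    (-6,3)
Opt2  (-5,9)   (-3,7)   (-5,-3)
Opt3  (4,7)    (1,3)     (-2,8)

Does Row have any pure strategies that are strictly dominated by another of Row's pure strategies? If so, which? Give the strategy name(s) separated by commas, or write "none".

Opt3 strictly dominates Opt1 — L: 4>0, M: 1>-2, R: -2>-6.
Opt2 is strictly dominated by Opt3 (L: 4>-5, M: 1>-3, R: -2>-5).
Opt3: no other strategy beats it everywhere (Opt1 at L (4>0); Opt2 at L (4>-5)).

Opt1, Opt2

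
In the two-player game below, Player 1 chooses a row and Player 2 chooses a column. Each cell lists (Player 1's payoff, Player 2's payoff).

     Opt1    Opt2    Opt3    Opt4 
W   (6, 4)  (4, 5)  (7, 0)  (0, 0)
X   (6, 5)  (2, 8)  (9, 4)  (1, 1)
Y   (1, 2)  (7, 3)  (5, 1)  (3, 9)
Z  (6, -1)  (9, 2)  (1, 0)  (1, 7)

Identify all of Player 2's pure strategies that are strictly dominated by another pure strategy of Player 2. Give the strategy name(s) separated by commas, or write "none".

Opt1: dominated, since Opt2 does at least as well everywhere (W: 5>4, X: 8>5, Y: 3>2, Z: 2>-1).
Nothing dominates Opt2: Opt1 at W (5>4); Opt3 at W (5>0); Opt4 at W (5>0).
Opt2 strictly dominates Opt3 — W: 5>0, X: 8>4, Y: 3>1, Z: 2>0.
Opt4: no other strategy beats it everywhere (Opt1 at Y (9>2); Opt2 at Y (9>3); Opt3 at W (0=0)).

Opt1, Opt3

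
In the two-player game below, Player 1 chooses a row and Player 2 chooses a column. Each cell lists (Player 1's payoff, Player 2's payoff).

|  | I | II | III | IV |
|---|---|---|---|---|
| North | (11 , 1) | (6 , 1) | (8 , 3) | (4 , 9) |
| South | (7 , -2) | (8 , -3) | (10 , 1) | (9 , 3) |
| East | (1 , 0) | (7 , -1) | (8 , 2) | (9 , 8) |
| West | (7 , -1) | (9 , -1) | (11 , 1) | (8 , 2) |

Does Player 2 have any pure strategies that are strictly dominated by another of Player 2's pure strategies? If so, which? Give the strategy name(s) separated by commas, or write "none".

I, II, III

I: dominated, since III does at least as well everywhere (North: 3>1, South: 1>-2, East: 2>0, West: 1>-1).
III strictly dominates II — North: 3>1, South: 1>-3, East: 2>-1, West: 1>-1.
III is strictly dominated by IV (North: 9>3, South: 3>1, East: 8>2, West: 2>1).
IV is not dominated — it holds its own against I at North (9>1); II at North (9>1); III at North (9>3).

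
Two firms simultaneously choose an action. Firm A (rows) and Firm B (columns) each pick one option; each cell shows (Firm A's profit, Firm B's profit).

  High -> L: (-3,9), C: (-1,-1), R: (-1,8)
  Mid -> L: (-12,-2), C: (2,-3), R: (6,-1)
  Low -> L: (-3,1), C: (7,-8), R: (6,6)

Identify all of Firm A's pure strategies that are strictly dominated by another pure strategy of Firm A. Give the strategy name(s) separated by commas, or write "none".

Nothing dominates High: Mid at L (-3>-12); Low at L (-3=-3).
Mid: no other strategy beats it everywhere (High at C (2>-1); Low at R (6=6)).
Low is not dominated — it holds its own against High at L (-3=-3); Mid at L (-3>-12).

none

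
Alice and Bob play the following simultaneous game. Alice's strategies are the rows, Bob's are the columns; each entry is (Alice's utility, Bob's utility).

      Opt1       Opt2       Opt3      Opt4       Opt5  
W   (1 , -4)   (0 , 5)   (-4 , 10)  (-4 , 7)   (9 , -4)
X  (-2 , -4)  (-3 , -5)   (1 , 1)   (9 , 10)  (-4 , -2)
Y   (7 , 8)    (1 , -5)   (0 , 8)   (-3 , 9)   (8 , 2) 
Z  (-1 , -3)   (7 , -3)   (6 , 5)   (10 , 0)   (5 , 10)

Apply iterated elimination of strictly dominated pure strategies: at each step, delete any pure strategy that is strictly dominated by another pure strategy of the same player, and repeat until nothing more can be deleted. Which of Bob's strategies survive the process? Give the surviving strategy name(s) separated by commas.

For Alice, Z strictly dominates X on the remaining columns (Opt1: -1>-2, Opt2: 7>-3, Opt3: 6>1, Opt4: 10>9, Opt5: 5>-4); eliminate X.
Bob's strategy Opt1 is strictly dominated by Opt4 (W: 7>-4, Y: 9>8, Z: 0>-3) and is removed.
For Bob, Opt3 strictly dominates Opt2 on the remaining rows (W: 10>5, Y: 8>-5, Z: 5>-3); eliminate Opt2.
Among the remaining strategies, none is strictly dominated by another pure strategy of the same player, so the elimination stops.
Surviving strategies — Alice: {W, Y, Z}; Bob: {Opt3, Opt4, Opt5}.

Opt3, Opt4, Opt5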